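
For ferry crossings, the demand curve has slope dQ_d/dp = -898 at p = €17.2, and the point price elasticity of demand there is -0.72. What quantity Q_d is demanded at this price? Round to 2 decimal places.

21452.22

Ed = (dQ_d/dp)·(p/Q_d) ⇒ Q_d = (dQ_d/dp)·p/Ed = (-898)·17.2/(-0.72) = 21452.2222…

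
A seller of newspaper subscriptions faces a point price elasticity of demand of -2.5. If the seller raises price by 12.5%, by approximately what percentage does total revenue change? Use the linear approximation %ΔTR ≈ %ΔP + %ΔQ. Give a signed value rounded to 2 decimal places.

-18.75%

%ΔQ ≈ Ed × %ΔP = (-2.5) × (+12.5%) = -31.2500%
%ΔTR ≈ %ΔP + %ΔQ = (+12.5%) + (-31.2500%) = -18.7500%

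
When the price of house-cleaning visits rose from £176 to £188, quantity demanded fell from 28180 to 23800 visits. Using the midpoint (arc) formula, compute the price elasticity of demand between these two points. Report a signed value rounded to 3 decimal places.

%ΔQ = (23800 − 28180) / [(28180 + 23800)/2] = -4380/25990 = -0.168526…
%ΔP = (188 − 176) / [(176 + 188)/2] = 12/182 = 0.065934…
Arc Ed = %ΔQ / %ΔP = (-4380/25990) / (12/182) = -2.55598…

-2.556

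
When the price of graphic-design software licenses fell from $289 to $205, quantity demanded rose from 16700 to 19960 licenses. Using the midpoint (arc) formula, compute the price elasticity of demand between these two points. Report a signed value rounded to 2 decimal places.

-0.52

%ΔQ = (19960 − 16700) / [(16700 + 19960)/2] = 3260/18330 = 0.177850…
%ΔP = (205 − 289) / [(289 + 205)/2] = -84/247 = -0.340080…
Arc Ed = %ΔQ / %ΔP = (3260/18330) / (-84/247) = -0.5229…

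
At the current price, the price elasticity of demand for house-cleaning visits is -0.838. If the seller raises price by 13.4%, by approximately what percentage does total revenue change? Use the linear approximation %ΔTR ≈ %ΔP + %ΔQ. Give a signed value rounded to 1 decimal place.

%ΔQ ≈ Ed × %ΔP = (-0.838) × (+13.4%) = -11.2292%
%ΔTR ≈ %ΔP + %ΔQ = (+13.4%) + (-11.2292%) = +2.1708%

+2.2%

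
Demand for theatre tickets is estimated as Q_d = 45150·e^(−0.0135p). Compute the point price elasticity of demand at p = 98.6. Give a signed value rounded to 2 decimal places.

-1.33

dQ_d/dp = −0.0135·Q_d = -161.028. At p = 98.6, Q_d = 11928.
Ed = (dQ_d/dp)·(p/Q_d) = (-161.028) × (98.6/11928) = -1.3311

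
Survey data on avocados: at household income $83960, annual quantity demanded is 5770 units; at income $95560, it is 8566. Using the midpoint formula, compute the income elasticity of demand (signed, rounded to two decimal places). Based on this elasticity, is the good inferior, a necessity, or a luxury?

3.02; luxury

%ΔQ = (8566 − 5770)/[( 5770 + 8566)/2] = 2796/7168 = 0.390066…
%ΔIncome = (95560 − 83960)/[( 83960 + 95560)/2] = 11600/89760 = 0.129233…
E_income = (2796/7168) / (11600/89760) = 3.0183…
E_income > 1 ⇒ normal good, luxury.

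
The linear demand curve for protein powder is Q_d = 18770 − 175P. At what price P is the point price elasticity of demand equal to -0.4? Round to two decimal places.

30.64

Ed = −175P/(18770 − 175P). Set this equal to -0.4:
175P = 0.4·(18770 − 175P) ⇒ 175P(1 + 0.4) = 0.4·18770
P = 0.4·18770 / (175·1.4) = 30.6448…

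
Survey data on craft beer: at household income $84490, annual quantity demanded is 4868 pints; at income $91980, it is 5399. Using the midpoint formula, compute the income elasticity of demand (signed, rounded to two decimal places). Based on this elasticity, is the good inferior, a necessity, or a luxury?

1.22; luxury

%ΔQ = (5399 − 4868)/[( 4868 + 5399)/2] = 531/5133.5 = 0.103438…
%ΔIncome = (91980 − 84490)/[( 84490 + 91980)/2] = 7490/88235 = 0.084886…
E_income = (531/5133.5) / (7490/88235) = 1.2185…
E_income > 1 ⇒ normal good, luxury.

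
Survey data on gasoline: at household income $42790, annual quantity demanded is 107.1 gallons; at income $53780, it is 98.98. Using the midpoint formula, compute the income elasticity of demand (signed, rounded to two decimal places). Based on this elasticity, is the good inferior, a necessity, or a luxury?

%ΔQ = (98.98 − 107.1)/[( 107.1 + 98.98)/2] = -8.12/103.04 = -0.078804…
%ΔIncome = (53780 − 42790)/[( 42790 + 53780)/2] = 10990/48285 = 0.227606…
E_income = (-8.12/103.04) / (10990/48285) = -0.3462…
E_income < 0 ⇒ inferior good.

-0.35; inferior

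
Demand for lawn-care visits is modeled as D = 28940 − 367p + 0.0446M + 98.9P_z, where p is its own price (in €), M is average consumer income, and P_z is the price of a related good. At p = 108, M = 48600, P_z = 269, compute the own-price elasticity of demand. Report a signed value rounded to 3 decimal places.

At the given values, D = 28940 − 367(108) + 0.0446(48600) + 98.9(269) = 18075.66.
∂D/∂p = −367.
E = (-367) × (108/18075.66) = -2.19278…

-2.193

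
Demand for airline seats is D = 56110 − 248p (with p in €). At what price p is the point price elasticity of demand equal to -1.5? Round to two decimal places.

Ed = −248p/(56110 − 248p). Set this equal to -1.5:
248p = 1.5·(56110 − 248p) ⇒ 248p(1 + 1.5) = 1.5·56110
p = 1.5·56110 / (248·2.5) = 135.75

135.75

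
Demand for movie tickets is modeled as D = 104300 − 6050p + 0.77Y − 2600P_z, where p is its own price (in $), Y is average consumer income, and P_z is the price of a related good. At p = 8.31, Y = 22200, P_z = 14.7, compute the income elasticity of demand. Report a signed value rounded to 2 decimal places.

0.52

At the given values, D = 104300 − 6050(8.31) + 0.77(22200) − 2600(14.7) = 32898.5.
∂D/∂Y = 0.77.
E = (0.77) × (22200/32898.5) = 0.5195…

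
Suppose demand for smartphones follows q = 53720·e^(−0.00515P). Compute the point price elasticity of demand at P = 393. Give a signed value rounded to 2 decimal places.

-2.02

dq/dP = −0.00515·q = -36.5555. At P = 393, q = 7098.16.
Ed = (dq/dP)·(P/q) = (-36.5555) × (393/7098.16) = -2.0239…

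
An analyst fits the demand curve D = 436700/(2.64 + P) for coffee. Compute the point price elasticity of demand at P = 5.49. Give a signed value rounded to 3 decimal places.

dD/dP = −436700/(2.64 + P)² = -6606.97. At P = 5.49, D = 53714.6.
Ed = (dD/dP)·(P/D) = (-6606.97) × (5.49/53714.6) = -0.67527…

-0.675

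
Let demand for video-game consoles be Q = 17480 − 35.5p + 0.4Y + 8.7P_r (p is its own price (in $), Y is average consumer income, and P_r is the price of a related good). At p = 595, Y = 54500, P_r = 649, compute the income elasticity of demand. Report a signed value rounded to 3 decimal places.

At the given values, Q = 17480 − 35.5(595) + 0.4(54500) + 8.7(649) = 23803.8.
∂Q/∂Y = 0.4.
E = (0.4) × (54500/23803.8) = 0.91582…

0.916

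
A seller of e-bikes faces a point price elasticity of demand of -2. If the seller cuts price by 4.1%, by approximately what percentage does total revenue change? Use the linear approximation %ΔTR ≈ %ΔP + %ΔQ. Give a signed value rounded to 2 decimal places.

%ΔQ ≈ Ed × %ΔP = (-2) × (-4.1%) = +8.2000%
%ΔTR ≈ %ΔP + %ΔQ = (-4.1%) + (+8.2000%) = +4.1000%

+4.10%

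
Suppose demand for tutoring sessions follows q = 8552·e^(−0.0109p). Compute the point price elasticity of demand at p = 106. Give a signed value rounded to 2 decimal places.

dq/dp = −0.0109·q = -29.3569. At p = 106, q = 2693.29.
Ed = (dq/dp)·(p/q) = (-29.3569) × (106/2693.29) = -1.1554

-1.16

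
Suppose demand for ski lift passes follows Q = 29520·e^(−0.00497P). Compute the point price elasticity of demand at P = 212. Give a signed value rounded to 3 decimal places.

-1.054

dQ/dP = −0.00497·Q = -51.1544. At P = 212, Q = 10292.6.
Ed = (dQ/dP)·(P/Q) = (-51.1544) × (212/10292.6) = -1.05364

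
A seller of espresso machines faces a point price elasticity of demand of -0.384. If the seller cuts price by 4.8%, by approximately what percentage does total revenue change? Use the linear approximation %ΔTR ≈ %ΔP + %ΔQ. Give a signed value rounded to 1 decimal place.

%ΔQ ≈ Ed × %ΔP = (-0.384) × (-4.8%) = +1.8432%
%ΔTR ≈ %ΔP + %ΔQ = (-4.8%) + (+1.8432%) = -2.9568%

-3.0%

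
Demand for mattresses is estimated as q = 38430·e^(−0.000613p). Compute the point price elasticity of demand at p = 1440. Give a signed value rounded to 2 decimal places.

dq/dp = −0.000613·q = -9.74474. At p = 1440, q = 15896.8.
Ed = (dq/dp)·(p/q) = (-9.74474) × (1440/15896.8) = -0.8827…

-0.88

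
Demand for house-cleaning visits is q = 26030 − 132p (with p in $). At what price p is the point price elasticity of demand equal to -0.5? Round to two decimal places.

Ed = −132p/(26030 − 132p). Set this equal to -0.5:
132p = 0.5·(26030 − 132p) ⇒ 132p(1 + 0.5) = 0.5·26030
p = 0.5·26030 / (132·1.5) = 65.7323…

65.73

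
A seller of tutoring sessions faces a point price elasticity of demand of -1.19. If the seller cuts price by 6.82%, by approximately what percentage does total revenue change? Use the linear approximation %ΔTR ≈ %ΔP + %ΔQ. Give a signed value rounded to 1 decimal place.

%ΔQ ≈ Ed × %ΔP = (-1.19) × (-6.82%) = +8.1158%
%ΔTR ≈ %ΔP + %ΔQ = (-6.82%) + (+8.1158%) = +1.2958%

+1.3%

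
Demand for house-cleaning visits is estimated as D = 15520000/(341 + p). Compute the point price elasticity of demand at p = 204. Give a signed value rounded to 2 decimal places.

dD/dp = −15520000/(341 + p)² = -52.2515. At p = 204, D = 28477.1.
Ed = (dD/dp)·(p/D) = (-52.2515) × (204/28477.1) = -0.3743…

-0.37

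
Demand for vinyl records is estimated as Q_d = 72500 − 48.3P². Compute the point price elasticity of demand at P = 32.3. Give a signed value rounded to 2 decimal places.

-4.56

dQ_d/dP = −2·48.3·P = -3120.18. At P = 32.3, Q_d = 22109.093.
Ed = (dQ_d/dP)·(P/Q_d) = (-3120.18) × (32.3/22109.093) = -4.5583…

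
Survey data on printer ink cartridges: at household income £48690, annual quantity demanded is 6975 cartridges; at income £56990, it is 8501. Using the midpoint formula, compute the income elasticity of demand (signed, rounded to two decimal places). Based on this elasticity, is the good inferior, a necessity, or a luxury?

1.26; luxury

%ΔQ = (8501 − 6975)/[( 6975 + 8501)/2] = 1526/7738 = 0.197208…
%ΔIncome = (56990 − 48690)/[( 48690 + 56990)/2] = 8300/52840 = 0.157077…
E_income = (1526/7738) / (8300/52840) = 1.2554…
E_income > 1 ⇒ normal good, luxury.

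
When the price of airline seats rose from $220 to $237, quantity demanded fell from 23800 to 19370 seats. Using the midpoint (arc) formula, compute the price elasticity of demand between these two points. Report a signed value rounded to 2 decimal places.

-2.76

%ΔQ = (19370 − 23800) / [(23800 + 19370)/2] = -4430/21585 = -0.205235…
%ΔP = (237 − 220) / [(220 + 237)/2] = 17/228.5 = 0.074398…
Arc Ed = %ΔQ / %ΔP = (-4430/21585) / (17/228.5) = -2.7586…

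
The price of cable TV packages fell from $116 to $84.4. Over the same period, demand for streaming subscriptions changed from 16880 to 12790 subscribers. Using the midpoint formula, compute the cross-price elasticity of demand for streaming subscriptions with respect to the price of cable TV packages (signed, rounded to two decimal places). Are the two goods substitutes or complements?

%ΔQ_{streaming subscriptions} = (12790 − 16880)/avg = -4090/14835 = -0.275699…
%ΔP_{cable TV packages} = (84.4 − 116)/avg = -31.6/100.2 = -0.315369…
E_cross = (-4090/14835) / (-31.6/100.2) = 0.8742…
E_cross > 0 ⇒ the goods are substitutes.

0.87; substitutes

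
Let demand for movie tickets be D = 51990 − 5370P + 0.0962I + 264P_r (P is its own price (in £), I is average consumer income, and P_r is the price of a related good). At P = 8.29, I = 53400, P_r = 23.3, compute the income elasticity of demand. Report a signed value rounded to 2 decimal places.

At the given values, D = 51990 − 5370(8.29) + 0.0962(53400) + 264(23.3) = 18760.98.
∂D/∂I = 0.0962.
E = (0.0962) × (53400/18760.98) = 0.2738…

0.27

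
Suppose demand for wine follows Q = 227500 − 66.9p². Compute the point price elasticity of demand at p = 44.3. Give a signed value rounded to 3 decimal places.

-2.729

dQ/dp = −2·66.9·p = -5927.34. At p = 44.3, Q = 96209.419.
Ed = (dQ/dp)·(p/Q) = (-5927.34) × (44.3/96209.419) = -2.72926…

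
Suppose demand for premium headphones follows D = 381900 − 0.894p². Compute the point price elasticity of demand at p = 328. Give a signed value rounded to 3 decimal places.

dD/dp = −2·0.894·p = -586.464. At p = 328, D = 285719.904.
Ed = (dD/dp)·(p/D) = (-586.464) × (328/285719.904) = -0.67324…

-0.673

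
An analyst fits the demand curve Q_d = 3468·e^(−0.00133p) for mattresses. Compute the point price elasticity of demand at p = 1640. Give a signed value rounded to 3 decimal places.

dQ_d/dp = −0.00133·Q_d = -0.520772. At p = 1640, Q_d = 391.558.
Ed = (dQ_d/dp)·(p/Q_d) = (-0.520772) × (1640/391.558) = -2.1812

-2.181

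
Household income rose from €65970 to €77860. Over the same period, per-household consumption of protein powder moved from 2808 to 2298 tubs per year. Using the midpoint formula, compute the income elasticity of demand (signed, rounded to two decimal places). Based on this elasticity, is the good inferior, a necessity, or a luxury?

%ΔQ = (2298 − 2808)/[( 2808 + 2298)/2] = -510/2553 = -0.199764…
%ΔIncome = (77860 − 65970)/[( 65970 + 77860)/2] = 11890/71915 = 0.165334…
E_income = (-510/2553) / (11890/71915) = -1.2082…
E_income < 0 ⇒ inferior good.

-1.21; inferior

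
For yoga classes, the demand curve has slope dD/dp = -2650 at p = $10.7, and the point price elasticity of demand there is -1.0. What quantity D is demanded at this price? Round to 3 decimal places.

28355.000

Ed = (dD/dp)·(p/D) ⇒ D = (dD/dp)·p/Ed = (-2650)·10.7/(-1.0) = 28355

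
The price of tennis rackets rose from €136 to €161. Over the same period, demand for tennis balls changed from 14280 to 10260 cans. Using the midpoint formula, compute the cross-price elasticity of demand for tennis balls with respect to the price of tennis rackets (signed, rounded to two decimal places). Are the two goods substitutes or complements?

-1.95; complements

%ΔQ_{tennis balls} = (10260 − 14280)/avg = -4020/12270 = -0.327628…
%ΔP_{tennis rackets} = (161 − 136)/avg = 25/148.5 = 0.168350…
E_cross = (-4020/12270) / (25/148.5) = -1.9461…
E_cross < 0 ⇒ the goods are complements.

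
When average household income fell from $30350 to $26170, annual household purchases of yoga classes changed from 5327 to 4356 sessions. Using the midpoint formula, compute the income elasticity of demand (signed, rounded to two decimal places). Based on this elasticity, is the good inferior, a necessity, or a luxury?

1.36; luxury

%ΔQ = (4356 − 5327)/[( 5327 + 4356)/2] = -971/4841.5 = -0.200557…
%ΔIncome = (26170 − 30350)/[( 30350 + 26170)/2] = -4180/28260 = -0.147912…
E_income = (-971/4841.5) / (-4180/28260) = 1.3559…
E_income > 1 ⇒ normal good, luxury.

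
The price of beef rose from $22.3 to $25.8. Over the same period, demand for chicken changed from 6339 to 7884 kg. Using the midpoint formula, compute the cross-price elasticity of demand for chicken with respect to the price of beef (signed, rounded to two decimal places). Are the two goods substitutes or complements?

1.49; substitutes

%ΔQ_{chicken} = (7884 − 6339)/avg = 1545/7111.5 = 0.217253…
%ΔP_{beef} = (25.8 − 22.3)/avg = 3.5/24.05 = 0.145530…
E_cross = (1545/7111.5) / (3.5/24.05) = 1.4928…
E_cross > 0 ⇒ the goods are substitutes.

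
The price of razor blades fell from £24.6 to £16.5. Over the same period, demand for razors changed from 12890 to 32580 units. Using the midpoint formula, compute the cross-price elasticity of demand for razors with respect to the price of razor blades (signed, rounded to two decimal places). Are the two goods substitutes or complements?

%ΔQ_{razors} = (32580 − 12890)/avg = 19690/22735 = 0.866065…
%ΔP_{razor blades} = (16.5 − 24.6)/avg = -8.1/20.55 = -0.394160…
E_cross = (19690/22735) / (-8.1/20.55) = -2.1972…
E_cross < 0 ⇒ the goods are complements.

-2.20; complements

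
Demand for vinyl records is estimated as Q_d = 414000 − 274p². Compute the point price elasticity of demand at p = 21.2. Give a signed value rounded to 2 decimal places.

dQ_d/dp = −2·274·p = -11617.6. At p = 21.2, Q_d = 290853.44.
Ed = (dQ_d/dp)·(p/Q_d) = (-11617.6) × (21.2/290853.44) = -0.8467…

-0.85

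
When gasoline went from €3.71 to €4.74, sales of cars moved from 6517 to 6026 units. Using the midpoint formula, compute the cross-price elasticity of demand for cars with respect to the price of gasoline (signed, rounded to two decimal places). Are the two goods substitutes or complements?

-0.32; complements

%ΔQ_{cars} = (6026 − 6517)/avg = -491/6271.5 = -0.078290…
%ΔP_{gasoline} = (4.74 − 3.71)/avg = 1.03/4.225 = 0.243786…
E_cross = (-491/6271.5) / (1.03/4.225) = -0.3211…
E_cross < 0 ⇒ the goods are complements.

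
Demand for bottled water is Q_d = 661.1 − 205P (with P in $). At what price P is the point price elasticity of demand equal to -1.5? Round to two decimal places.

Ed = −205P/(661.1 − 205P). Set this equal to -1.5:
205P = 1.5·(661.1 − 205P) ⇒ 205P(1 + 1.5) = 1.5·661.1
P = 1.5·661.1 / (205·2.5) = 1.9349…

1.93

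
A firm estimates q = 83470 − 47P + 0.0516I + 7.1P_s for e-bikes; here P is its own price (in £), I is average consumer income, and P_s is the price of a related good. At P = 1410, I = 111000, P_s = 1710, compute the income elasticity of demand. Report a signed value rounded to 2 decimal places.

At the given values, q = 83470 − 47(1410) + 0.0516(111000) + 7.1(1710) = 35068.6.
∂q/∂I = 0.0516.
E = (0.0516) × (111000/35068.6) = 0.1633…

0.16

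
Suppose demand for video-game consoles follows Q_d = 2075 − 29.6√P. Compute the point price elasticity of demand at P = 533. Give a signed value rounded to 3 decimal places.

-0.246

dQ_d/dP = −29.6/(2√P) = -0.641059. At P = 533, Q_d = 1391.63.
Ed = (dQ_d/dP)·(P/Q_d) = (-0.641059) × (533/1391.63) = -0.24552…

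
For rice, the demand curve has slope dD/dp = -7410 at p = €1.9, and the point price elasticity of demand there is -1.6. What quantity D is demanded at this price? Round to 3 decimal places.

8799.375

Ed = (dD/dp)·(p/D) ⇒ D = (dD/dp)·p/Ed = (-7410)·1.9/(-1.6) = 8799.375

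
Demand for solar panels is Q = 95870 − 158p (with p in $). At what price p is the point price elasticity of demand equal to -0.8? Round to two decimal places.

269.68

Ed = −158p/(95870 − 158p). Set this equal to -0.8:
158p = 0.8·(95870 − 158p) ⇒ 158p(1 + 0.8) = 0.8·95870
p = 0.8·95870 / (158·1.8) = 269.6765…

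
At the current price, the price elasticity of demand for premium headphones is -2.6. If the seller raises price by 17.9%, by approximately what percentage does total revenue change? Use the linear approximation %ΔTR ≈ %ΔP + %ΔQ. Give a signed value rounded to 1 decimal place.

%ΔQ ≈ Ed × %ΔP = (-2.6) × (+17.9%) = -46.5400%
%ΔTR ≈ %ΔP + %ΔQ = (+17.9%) + (-46.5400%) = -28.6400%

-28.6%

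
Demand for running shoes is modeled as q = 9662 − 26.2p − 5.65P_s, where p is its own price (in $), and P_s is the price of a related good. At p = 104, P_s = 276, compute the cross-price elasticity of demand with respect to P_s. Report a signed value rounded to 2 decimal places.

At the given values, q = 9662 − 26.2(104) − 5.65(276) = 5377.8.
∂q/∂P_s = -5.65.
E = (-5.65) × (276/5377.8) = -0.2899…

-0.29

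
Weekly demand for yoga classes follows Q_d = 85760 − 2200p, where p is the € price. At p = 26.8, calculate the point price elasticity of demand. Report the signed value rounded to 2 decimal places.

dQ_d/dp = −2200. At p = 26.8, Q_d = 85760 − 2200(26.8) = 26800.
Ed = (dQ_d/dp)·(p/Q_d) = −2200 × (26.8/26800) = -2.2

-2.20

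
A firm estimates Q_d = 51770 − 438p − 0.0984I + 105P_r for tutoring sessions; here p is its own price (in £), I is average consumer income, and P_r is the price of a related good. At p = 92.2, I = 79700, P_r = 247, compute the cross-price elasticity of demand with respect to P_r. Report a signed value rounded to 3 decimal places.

At the given values, Q_d = 51770 − 438(92.2) − 0.0984(79700) + 105(247) = 29478.92.
∂Q_d/∂P_r = 105.
E = (105) × (247/29478.92) = 0.87978…

0.880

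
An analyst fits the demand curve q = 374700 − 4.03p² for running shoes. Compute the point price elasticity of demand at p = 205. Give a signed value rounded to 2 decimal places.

dq/dp = −2·4.03·p = -1652.3. At p = 205, q = 205339.25.
Ed = (dq/dp)·(p/q) = (-1652.3) × (205/205339.25) = -1.6495…

-1.65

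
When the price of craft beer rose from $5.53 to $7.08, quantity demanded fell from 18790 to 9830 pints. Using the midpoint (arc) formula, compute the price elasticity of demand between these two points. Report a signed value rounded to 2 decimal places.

%ΔQ = (9830 − 18790) / [(18790 + 9830)/2] = -8960/14310 = -0.626135…
%ΔP = (7.08 − 5.53) / [(5.53 + 7.08)/2] = 1.55/6.305 = 0.245836…
Arc Ed = %ΔQ / %ΔP = (-8960/14310) / (1.55/6.305) = -2.5469…

-2.55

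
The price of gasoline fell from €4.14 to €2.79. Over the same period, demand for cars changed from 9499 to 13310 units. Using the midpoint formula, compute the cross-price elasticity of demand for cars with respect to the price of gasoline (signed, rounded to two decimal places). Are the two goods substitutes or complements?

%ΔQ_{cars} = (13310 − 9499)/avg = 3811/11404.5 = 0.334166…
%ΔP_{gasoline} = (2.79 − 4.14)/avg = -1.35/3.465 = -0.389610…
E_cross = (3811/11404.5) / (-1.35/3.465) = -0.8576…
E_cross < 0 ⇒ the goods are complements.

-0.86; complements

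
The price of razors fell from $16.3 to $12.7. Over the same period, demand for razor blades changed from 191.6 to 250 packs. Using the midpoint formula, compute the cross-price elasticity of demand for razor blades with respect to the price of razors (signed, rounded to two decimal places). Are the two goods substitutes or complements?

%ΔQ_{razor blades} = (250 − 191.6)/avg = 58.4/220.8 = 0.264492…
%ΔP_{razors} = (12.7 − 16.3)/avg = -3.6/14.5 = -0.248275…
E_cross = (58.4/220.8) / (-3.6/14.5) = -1.0653…
E_cross < 0 ⇒ the goods are complements.

-1.07; complements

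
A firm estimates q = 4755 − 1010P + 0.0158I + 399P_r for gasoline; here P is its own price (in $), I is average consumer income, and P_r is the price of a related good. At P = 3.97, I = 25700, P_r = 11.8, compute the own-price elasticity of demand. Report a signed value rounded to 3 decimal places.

At the given values, q = 4755 − 1010(3.97) + 0.0158(25700) + 399(11.8) = 5859.56.
∂q/∂P = −1010.
E = (-1010) × (3.97/5859.56) = -0.68430…

-0.684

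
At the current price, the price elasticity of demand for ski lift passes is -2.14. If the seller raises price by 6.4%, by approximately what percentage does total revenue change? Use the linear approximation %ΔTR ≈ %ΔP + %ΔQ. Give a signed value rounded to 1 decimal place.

-7.3%

%ΔQ ≈ Ed × %ΔP = (-2.14) × (+6.4%) = -13.6960%
%ΔTR ≈ %ΔP + %ΔQ = (+6.4%) + (-13.6960%) = -7.2960%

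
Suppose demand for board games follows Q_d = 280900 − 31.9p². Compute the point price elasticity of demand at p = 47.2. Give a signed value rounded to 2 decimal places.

-0.68

dQ_d/dp = −2·31.9·p = -3011.36. At p = 47.2, Q_d = 209831.904.
Ed = (dQ_d/dp)·(p/Q_d) = (-3011.36) × (47.2/209831.904) = -0.6773…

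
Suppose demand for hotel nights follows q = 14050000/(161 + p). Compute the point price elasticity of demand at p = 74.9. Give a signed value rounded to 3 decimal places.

dq/dp = −14050000/(161 + p)² = -252.476. At p = 74.9, q = 59559.1.
Ed = (dq/dp)·(p/q) = (-252.476) × (74.9/59559.1) = -0.31750…

-0.318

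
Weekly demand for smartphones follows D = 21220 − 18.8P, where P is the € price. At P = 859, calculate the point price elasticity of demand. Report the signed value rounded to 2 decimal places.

-3.18

dD/dP = −18.8. At P = 859, D = 21220 − 18.8(859) = 5070.8.
Ed = (dD/dP)·(P/D) = −18.8 × (859/5070.8) = -3.1847…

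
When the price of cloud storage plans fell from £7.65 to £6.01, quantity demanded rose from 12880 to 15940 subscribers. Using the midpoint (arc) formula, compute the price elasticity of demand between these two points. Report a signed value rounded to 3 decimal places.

-0.884

%ΔQ = (15940 − 12880) / [(12880 + 15940)/2] = 3060/14410 = 0.212352…
%ΔP = (6.01 − 7.65) / [(7.65 + 6.01)/2] = -1.64/6.83 = -0.240117…
Arc Ed = %ΔQ / %ΔP = (3060/14410) / (-1.64/6.83) = -0.88437…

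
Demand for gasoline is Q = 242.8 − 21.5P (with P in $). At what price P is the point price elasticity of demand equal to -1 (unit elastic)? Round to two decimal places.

Ed = −21.5P/(242.8 − 21.5P). Set this equal to -1:
21.5P = 1·(242.8 − 21.5P) ⇒ 21.5P(1 + 1) = 1·242.8
P = 1·242.8 / (21.5·2) = 5.6465…

5.65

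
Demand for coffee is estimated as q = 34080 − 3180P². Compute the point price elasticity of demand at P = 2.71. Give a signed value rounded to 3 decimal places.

dq/dP = −2·3180·P = -17235.6. At P = 2.71, q = 10725.762.
Ed = (dq/dP)·(P/q) = (-17235.6) × (2.71/10725.762) = -4.35479…

-4.355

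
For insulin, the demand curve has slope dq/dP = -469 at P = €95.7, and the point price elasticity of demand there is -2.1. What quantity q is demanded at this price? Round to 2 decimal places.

Ed = (dq/dP)·(P/q) ⇒ q = (dq/dP)·P/Ed = (-469)·95.7/(-2.1) = 21373

21373.00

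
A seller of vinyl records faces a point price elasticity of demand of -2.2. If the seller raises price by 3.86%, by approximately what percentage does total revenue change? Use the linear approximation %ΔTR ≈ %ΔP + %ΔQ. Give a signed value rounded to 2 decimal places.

-4.63%

%ΔQ ≈ Ed × %ΔP = (-2.2) × (+3.86%) = -8.4920%
%ΔTR ≈ %ΔP + %ΔQ = (+3.86%) + (-8.4920%) = -4.6320%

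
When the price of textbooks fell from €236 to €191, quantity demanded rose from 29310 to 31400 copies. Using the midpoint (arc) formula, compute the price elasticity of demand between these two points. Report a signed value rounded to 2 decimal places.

%ΔQ = (31400 − 29310) / [(29310 + 31400)/2] = 2090/30355 = 0.068851…
%ΔP = (191 − 236) / [(236 + 191)/2] = -45/213.5 = -0.210772…
Arc Ed = %ΔQ / %ΔP = (2090/30355) / (-45/213.5) = -0.3266…

-0.33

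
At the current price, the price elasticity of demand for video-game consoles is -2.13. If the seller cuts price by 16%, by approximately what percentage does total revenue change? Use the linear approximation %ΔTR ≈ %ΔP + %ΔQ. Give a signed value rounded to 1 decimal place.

%ΔQ ≈ Ed × %ΔP = (-2.13) × (-16%) = +34.0800%
%ΔTR ≈ %ΔP + %ΔQ = (-16%) + (+34.0800%) = +18.0800%

+18.1%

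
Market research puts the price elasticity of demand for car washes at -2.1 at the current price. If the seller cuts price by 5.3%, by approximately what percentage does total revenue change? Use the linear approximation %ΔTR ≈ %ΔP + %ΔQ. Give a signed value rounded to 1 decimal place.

%ΔQ ≈ Ed × %ΔP = (-2.1) × (-5.3%) = +11.1300%
%ΔTR ≈ %ΔP + %ΔQ = (-5.3%) + (+11.1300%) = +5.8300%

+5.8%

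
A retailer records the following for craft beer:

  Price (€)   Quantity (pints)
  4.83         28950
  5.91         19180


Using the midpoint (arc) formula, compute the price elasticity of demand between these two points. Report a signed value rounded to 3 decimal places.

%ΔQ = (19180 − 28950) / [(28950 + 19180)/2] = -9770/24065 = -0.405983…
%ΔP = (5.91 − 4.83) / [(4.83 + 5.91)/2] = 1.08/5.37 = 0.201117…
Arc Ed = %ΔQ / %ΔP = (-9770/24065) / (1.08/5.37) = -2.01864…

-2.019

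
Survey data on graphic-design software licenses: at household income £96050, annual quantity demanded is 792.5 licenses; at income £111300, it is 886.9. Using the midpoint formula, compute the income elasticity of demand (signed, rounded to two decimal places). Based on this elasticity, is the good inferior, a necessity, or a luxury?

0.76; necessity

%ΔQ = (886.9 − 792.5)/[( 792.5 + 886.9)/2] = 94.4/839.7 = 0.112421…
%ΔIncome = (111300 − 96050)/[( 96050 + 111300)/2] = 15250/103675 = 0.147094…
E_income = (94.4/839.7) / (15250/103675) = 0.7642…
0 < E_income < 1 ⇒ normal good, necessity.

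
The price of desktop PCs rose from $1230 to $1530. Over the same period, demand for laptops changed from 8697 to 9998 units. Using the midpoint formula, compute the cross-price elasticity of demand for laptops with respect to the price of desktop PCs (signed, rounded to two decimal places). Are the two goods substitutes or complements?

%ΔQ_{laptops} = (9998 − 8697)/avg = 1301/9347.5 = 0.139181…
%ΔP_{desktop PCs} = (1530 − 1230)/avg = 300/1380 = 0.217391…
E_cross = (1301/9347.5) / (300/1380) = 0.6402…
E_cross > 0 ⇒ the goods are substitutes.

0.64; substitutes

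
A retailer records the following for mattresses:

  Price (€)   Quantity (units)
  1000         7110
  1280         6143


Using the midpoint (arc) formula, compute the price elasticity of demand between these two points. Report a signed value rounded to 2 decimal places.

-0.59

%ΔQ = (6143 − 7110) / [(7110 + 6143)/2] = -967/6626.5 = -0.145929…
%ΔP = (1280 − 1000) / [(1000 + 1280)/2] = 280/1140 = 0.245614…
Arc Ed = %ΔQ / %ΔP = (-967/6626.5) / (280/1140) = -0.5941…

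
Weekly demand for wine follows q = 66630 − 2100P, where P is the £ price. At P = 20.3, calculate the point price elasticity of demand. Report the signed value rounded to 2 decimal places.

dq/dP = −2100. At P = 20.3, q = 66630 − 2100(20.3) = 24000.
Ed = (dq/dP)·(P/q) = −2100 × (20.3/24000) = -1.7762…

-1.78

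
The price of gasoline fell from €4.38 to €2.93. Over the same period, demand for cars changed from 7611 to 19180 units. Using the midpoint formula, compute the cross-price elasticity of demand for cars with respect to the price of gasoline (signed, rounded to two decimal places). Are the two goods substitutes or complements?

%ΔQ_{cars} = (19180 − 7611)/avg = 11569/13395.5 = 0.863648…
%ΔP_{gasoline} = (2.93 − 4.38)/avg = -1.45/3.655 = -0.396716…
E_cross = (11569/13395.5) / (-1.45/3.655) = -2.1769…
E_cross < 0 ⇒ the goods are complements.

-2.18; complements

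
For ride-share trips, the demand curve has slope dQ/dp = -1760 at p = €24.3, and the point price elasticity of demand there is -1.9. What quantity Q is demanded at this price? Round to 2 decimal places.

Ed = (dQ/dp)·(p/Q) ⇒ Q = (dQ/dp)·p/Ed = (-1760)·24.3/(-1.9) = 22509.4736…

22509.47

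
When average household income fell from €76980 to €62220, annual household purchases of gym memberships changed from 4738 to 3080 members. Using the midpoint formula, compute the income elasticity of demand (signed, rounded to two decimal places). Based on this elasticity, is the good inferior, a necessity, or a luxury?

2.00; luxury

%ΔQ = (3080 − 4738)/[( 4738 + 3080)/2] = -1658/3909 = -0.424149…
%ΔIncome = (62220 − 76980)/[( 76980 + 62220)/2] = -14760/69600 = -0.212068…
E_income = (-1658/3909) / (-14760/69600) = 2.0000…
E_income > 1 ⇒ normal good, luxury.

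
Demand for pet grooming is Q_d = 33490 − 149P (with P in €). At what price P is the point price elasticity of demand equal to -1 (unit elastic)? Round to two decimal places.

Ed = −149P/(33490 − 149P). Set this equal to -1:
149P = 1·(33490 − 149P) ⇒ 149P(1 + 1) = 1·33490
P = 1·33490 / (149·2) = 112.3825…

112.38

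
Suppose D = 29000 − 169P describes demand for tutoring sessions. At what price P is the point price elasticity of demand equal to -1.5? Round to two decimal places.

102.96

Ed = −169P/(29000 − 169P). Set this equal to -1.5:
169P = 1.5·(29000 − 169P) ⇒ 169P(1 + 1.5) = 1.5·29000
P = 1.5·29000 / (169·2.5) = 102.9585…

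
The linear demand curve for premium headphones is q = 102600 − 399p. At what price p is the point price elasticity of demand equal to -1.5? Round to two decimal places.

Ed = −399p/(102600 − 399p). Set this equal to -1.5:
399p = 1.5·(102600 − 399p) ⇒ 399p(1 + 1.5) = 1.5·102600
p = 1.5·102600 / (399·2.5) = 154.2857…

154.29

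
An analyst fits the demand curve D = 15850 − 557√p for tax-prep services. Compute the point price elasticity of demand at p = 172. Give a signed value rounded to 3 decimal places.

-0.427

dD/dp = −557/(2√p) = -21.2354. At p = 172, D = 8545.01.
Ed = (dD/dp)·(p/D) = (-21.2354) × (172/8545.01) = -0.42744…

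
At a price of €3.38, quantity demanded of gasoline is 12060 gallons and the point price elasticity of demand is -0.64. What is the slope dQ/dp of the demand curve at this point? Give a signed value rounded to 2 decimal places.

-2283.55

Ed = (dQ/dp)·(p/Q) ⇒ dQ/dp = Ed·Q/p = (-0.64)·12060/3.38 = -2283.5502…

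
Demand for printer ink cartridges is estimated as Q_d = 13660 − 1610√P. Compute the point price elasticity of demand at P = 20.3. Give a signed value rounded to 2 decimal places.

dQ_d/dP = −1610/(2√P) = -178.668. At P = 20.3, Q_d = 6406.06.
Ed = (dQ_d/dP)·(P/Q_d) = (-178.668) × (20.3/6406.06) = -0.5661…

-0.57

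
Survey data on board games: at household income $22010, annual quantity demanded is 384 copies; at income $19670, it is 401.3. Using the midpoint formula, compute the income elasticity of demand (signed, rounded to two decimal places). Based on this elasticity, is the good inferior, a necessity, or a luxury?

%ΔQ = (401.3 − 384)/[( 384 + 401.3)/2] = 17.3/392.65 = 0.044059…
%ΔIncome = (19670 − 22010)/[( 22010 + 19670)/2] = -2340/20840 = -0.112284…
E_income = (17.3/392.65) / (-2340/20840) = -0.3923…
E_income < 0 ⇒ inferior good.

-0.39; inferior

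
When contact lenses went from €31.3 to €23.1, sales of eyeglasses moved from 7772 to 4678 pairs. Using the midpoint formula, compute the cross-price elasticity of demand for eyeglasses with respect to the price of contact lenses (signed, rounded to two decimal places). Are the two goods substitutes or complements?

1.65; substitutes

%ΔQ_{eyeglasses} = (4678 − 7772)/avg = -3094/6225 = -0.497028…
%ΔP_{contact lenses} = (23.1 − 31.3)/avg = -8.2/27.2 = -0.301470…
E_cross = (-3094/6225) / (-8.2/27.2) = 1.6486…
E_cross > 0 ⇒ the goods are substitutes.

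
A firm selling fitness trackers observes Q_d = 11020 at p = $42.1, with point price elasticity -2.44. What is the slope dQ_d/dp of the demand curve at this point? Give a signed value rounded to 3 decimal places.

Ed = (dQ_d/dp)·(p/Q_d) ⇒ dQ_d/dp = Ed·Q_d/p = (-2.44)·11020/42.1 = -638.68883…

-638.689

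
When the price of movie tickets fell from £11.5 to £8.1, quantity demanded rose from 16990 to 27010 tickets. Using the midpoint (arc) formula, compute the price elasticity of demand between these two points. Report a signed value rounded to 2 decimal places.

-1.31

%ΔQ = (27010 − 16990) / [(16990 + 27010)/2] = 10020/22000 = 0.455454…
%ΔP = (8.1 − 11.5) / [(11.5 + 8.1)/2] = -3.4/9.8 = -0.346938…
Arc Ed = %ΔQ / %ΔP = (10020/22000) / (-3.4/9.8) = -1.3127…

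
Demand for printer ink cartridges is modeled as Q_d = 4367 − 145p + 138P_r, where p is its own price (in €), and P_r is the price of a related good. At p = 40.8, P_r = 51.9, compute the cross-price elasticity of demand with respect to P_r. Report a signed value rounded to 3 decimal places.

At the given values, Q_d = 4367 − 145(40.8) + 138(51.9) = 5613.2.
∂Q_d/∂P_r = 138.
E = (138) × (51.9/5613.2) = 1.27595…

1.276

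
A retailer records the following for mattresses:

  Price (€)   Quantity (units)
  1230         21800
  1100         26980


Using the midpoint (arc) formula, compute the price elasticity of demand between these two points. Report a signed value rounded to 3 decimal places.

-1.903

%ΔQ = (26980 − 21800) / [(21800 + 26980)/2] = 5180/24390 = 0.212382…
%ΔP = (1100 − 1230) / [(1230 + 1100)/2] = -130/1165 = -0.111587…
Arc Ed = %ΔQ / %ΔP = (5180/24390) / (-130/1165) = -1.90327…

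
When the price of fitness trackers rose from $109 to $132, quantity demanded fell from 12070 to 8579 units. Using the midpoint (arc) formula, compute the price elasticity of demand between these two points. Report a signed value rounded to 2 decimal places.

%ΔQ = (8579 − 12070) / [(12070 + 8579)/2] = -3491/10324.5 = -0.338127…
%ΔP = (132 − 109) / [(109 + 132)/2] = 23/120.5 = 0.190871…
Arc Ed = %ΔQ / %ΔP = (-3491/10324.5) / (23/120.5) = -1.7714…

-1.77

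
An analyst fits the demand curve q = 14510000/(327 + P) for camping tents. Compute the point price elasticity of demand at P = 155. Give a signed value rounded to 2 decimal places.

dq/dP = −14510000/(327 + P)² = -62.4559. At P = 155, q = 30103.7.
Ed = (dq/dP)·(P/q) = (-62.4559) × (155/30103.7) = -0.3215…

-0.32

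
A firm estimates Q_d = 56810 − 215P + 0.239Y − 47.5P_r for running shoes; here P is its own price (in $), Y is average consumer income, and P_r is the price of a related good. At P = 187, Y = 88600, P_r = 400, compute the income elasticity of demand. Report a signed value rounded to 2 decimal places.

At the given values, Q_d = 56810 − 215(187) + 0.239(88600) − 47.5(400) = 18780.4.
∂Q_d/∂Y = 0.239.
E = (0.239) × (88600/18780.4) = 1.1275…

1.13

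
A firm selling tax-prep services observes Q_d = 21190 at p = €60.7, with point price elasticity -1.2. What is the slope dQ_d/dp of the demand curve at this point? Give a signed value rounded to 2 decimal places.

-418.91

Ed = (dQ_d/dp)·(p/Q_d) ⇒ dQ_d/dp = Ed·Q_d/p = (-1.2)·21190/60.7 = -418.9126…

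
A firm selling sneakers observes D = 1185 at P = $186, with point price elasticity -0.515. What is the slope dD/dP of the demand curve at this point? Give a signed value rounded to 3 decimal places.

Ed = (dD/dP)·(P/D) ⇒ dD/dP = Ed·D/P = (-0.515)·1185/186 = -3.28104…

-3.281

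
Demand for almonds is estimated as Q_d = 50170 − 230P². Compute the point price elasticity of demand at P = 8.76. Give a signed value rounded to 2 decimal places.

dQ_d/dP = −2·230·P = -4029.6. At P = 8.76, Q_d = 32520.352.
Ed = (dQ_d/dP)·(P/Q_d) = (-4029.6) × (8.76/32520.352) = -1.0854…

-1.09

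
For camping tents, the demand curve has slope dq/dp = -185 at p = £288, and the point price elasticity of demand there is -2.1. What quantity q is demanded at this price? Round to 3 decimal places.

Ed = (dq/dp)·(p/q) ⇒ q = (dq/dp)·p/Ed = (-185)·288/(-2.1) = 25371.42857…

25371.429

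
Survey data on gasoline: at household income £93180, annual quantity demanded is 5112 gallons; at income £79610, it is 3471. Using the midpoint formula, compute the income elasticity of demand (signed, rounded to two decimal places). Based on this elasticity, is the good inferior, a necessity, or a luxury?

%ΔQ = (3471 − 5112)/[( 5112 + 3471)/2] = -1641/4291.5 = -0.382383…
%ΔIncome = (79610 − 93180)/[( 93180 + 79610)/2] = -13570/86395 = -0.157069…
E_income = (-1641/4291.5) / (-13570/86395) = 2.4344…
E_income > 1 ⇒ normal good, luxury.

2.43; luxury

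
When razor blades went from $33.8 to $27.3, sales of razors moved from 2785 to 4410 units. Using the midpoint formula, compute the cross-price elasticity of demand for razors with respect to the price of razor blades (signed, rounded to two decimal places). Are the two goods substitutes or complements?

-2.12; complements

%ΔQ_{razors} = (4410 − 2785)/avg = 1625/3597.5 = 0.451702…
%ΔP_{razor blades} = (27.3 − 33.8)/avg = -6.5/30.55 = -0.212765…
E_cross = (1625/3597.5) / (-6.5/30.55) = -2.1230…
E_cross < 0 ⇒ the goods are complements.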